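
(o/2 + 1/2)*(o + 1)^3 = o^4/2 + 2*o^3 + 3*o^2 + 2*o + 1/2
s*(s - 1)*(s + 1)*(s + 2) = s^4 + 2*s^3 - s^2 - 2*s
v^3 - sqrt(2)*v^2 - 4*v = v*(v - 2*sqrt(2))*(v + sqrt(2))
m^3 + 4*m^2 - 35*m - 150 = (m - 6)*(m + 5)^2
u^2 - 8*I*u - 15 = (u - 5*I)*(u - 3*I)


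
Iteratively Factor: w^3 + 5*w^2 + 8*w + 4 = (w + 2)*(w^2 + 3*w + 2) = (w + 1)*(w + 2)*(w + 2)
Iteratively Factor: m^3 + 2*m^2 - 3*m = (m - 1)*(m^2 + 3*m) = m*(m - 1)*(m + 3)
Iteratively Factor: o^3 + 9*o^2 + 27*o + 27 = (o + 3)*(o^2 + 6*o + 9) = (o + 3)^2*(o + 3)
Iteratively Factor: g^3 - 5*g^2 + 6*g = (g)*(g^2 - 5*g + 6) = g*(g - 3)*(g - 2)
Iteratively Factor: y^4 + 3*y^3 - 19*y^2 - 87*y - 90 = (y + 3)*(y^3 - 19*y - 30) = (y - 5)*(y + 3)*(y^2 + 5*y + 6) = (y - 5)*(y + 3)^2*(y + 2)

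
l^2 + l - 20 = (l - 4)*(l + 5)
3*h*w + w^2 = w*(3*h + w)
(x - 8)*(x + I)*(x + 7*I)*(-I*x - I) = -I*x^4 + 8*x^3 + 7*I*x^3 - 56*x^2 + 15*I*x^2 - 64*x - 49*I*x - 56*I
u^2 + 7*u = u*(u + 7)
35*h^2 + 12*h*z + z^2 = (5*h + z)*(7*h + z)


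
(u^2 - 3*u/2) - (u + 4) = u^2 - 5*u/2 - 4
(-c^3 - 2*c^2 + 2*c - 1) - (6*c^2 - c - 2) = -c^3 - 8*c^2 + 3*c + 1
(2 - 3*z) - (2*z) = 2 - 5*z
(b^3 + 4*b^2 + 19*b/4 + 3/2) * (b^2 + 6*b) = b^5 + 10*b^4 + 115*b^3/4 + 30*b^2 + 9*b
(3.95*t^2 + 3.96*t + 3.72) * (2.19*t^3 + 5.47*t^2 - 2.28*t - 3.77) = 8.6505*t^5 + 30.2789*t^4 + 20.802*t^3 - 3.5719*t^2 - 23.4108*t - 14.0244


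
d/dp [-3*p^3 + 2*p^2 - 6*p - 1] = -9*p^2 + 4*p - 6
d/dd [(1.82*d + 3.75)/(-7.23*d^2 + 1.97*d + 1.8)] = (13.1586*d^2 + 54.225*d - 4.1115)/(52.2729*d^4 - 28.4862*d^3 - 22.1471*d^2 + 7.092*d + 3.24)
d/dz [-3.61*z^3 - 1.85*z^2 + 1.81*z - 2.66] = -10.83*z^2 - 3.7*z + 1.81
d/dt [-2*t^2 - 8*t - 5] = -4*t - 8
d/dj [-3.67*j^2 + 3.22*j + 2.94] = 3.22 - 7.34*j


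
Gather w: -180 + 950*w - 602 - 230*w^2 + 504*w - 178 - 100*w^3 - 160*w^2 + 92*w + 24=-100*w^3 - 390*w^2 + 1546*w - 936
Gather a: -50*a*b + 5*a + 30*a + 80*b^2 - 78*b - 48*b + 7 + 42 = a*(35 - 50*b) + 80*b^2 - 126*b + 49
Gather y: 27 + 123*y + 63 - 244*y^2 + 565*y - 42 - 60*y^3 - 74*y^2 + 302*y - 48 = -60*y^3 - 318*y^2 + 990*y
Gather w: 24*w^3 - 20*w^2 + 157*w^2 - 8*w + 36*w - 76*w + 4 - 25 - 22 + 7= 24*w^3 + 137*w^2 - 48*w - 36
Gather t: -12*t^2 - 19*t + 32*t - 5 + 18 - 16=-12*t^2 + 13*t - 3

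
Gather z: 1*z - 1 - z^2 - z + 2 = 1 - z^2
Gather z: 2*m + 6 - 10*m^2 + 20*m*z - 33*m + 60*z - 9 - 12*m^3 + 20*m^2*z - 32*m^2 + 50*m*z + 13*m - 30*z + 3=-12*m^3 - 42*m^2 - 18*m + z*(20*m^2 + 70*m + 30)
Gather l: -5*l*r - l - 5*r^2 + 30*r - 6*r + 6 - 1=l*(-5*r - 1) - 5*r^2 + 24*r + 5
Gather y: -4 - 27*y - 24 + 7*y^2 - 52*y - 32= 7*y^2 - 79*y - 60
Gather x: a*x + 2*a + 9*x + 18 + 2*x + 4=2*a + x*(a + 11) + 22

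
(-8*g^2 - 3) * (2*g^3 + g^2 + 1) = -16*g^5 - 8*g^4 - 6*g^3 - 11*g^2 - 3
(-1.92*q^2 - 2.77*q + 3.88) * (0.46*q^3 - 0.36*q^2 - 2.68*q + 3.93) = -0.8832*q^5 - 0.583*q^4 + 7.9276*q^3 - 1.5188*q^2 - 21.2845*q + 15.2484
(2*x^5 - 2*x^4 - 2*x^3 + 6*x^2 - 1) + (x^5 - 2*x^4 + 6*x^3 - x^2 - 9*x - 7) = 3*x^5 - 4*x^4 + 4*x^3 + 5*x^2 - 9*x - 8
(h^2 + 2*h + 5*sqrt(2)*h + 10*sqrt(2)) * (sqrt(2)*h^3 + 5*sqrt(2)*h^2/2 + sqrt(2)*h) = sqrt(2)*h^5 + 9*sqrt(2)*h^4/2 + 10*h^4 + 6*sqrt(2)*h^3 + 45*h^3 + 2*sqrt(2)*h^2 + 60*h^2 + 20*h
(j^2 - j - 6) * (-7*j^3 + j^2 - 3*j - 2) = -7*j^5 + 8*j^4 + 38*j^3 - 5*j^2 + 20*j + 12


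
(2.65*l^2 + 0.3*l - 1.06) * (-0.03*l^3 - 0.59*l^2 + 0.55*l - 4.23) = -0.0795*l^5 - 1.5725*l^4 + 1.3123*l^3 - 10.4191*l^2 - 1.852*l + 4.4838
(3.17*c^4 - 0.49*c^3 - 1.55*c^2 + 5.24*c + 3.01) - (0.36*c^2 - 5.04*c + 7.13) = 3.17*c^4 - 0.49*c^3 - 1.91*c^2 + 10.28*c - 4.12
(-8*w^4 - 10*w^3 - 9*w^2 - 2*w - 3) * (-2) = 16*w^4 + 20*w^3 + 18*w^2 + 4*w + 6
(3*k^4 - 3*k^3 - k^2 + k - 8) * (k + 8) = 3*k^5 + 21*k^4 - 25*k^3 - 7*k^2 - 64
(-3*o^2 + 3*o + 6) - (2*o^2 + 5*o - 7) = -5*o^2 - 2*o + 13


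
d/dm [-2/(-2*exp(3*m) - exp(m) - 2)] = (-12*exp(2*m) - 2)*exp(m)/(2*exp(3*m) + exp(m) + 2)^2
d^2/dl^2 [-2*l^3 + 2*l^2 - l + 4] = 4 - 12*l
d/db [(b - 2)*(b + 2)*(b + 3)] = 3*b^2 + 6*b - 4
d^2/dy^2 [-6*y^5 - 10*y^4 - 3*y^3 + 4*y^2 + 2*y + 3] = -120*y^3 - 120*y^2 - 18*y + 8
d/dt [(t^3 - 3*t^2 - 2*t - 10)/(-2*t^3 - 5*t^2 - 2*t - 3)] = (-11*t^4 - 12*t^3 - 73*t^2 - 82*t - 14)/(4*t^6 + 20*t^5 + 33*t^4 + 32*t^3 + 34*t^2 + 12*t + 9)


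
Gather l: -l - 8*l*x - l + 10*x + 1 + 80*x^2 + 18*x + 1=l*(-8*x - 2) + 80*x^2 + 28*x + 2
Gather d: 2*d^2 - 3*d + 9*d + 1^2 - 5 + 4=2*d^2 + 6*d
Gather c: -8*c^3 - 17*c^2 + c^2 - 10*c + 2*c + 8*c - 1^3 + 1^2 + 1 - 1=-8*c^3 - 16*c^2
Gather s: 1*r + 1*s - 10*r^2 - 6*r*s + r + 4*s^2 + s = -10*r^2 + 2*r + 4*s^2 + s*(2 - 6*r)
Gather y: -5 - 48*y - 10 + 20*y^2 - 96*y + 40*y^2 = 60*y^2 - 144*y - 15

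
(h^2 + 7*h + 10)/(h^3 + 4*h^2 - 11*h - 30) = 1/(h - 3)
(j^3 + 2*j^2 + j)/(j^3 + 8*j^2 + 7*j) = (j + 1)/(j + 7)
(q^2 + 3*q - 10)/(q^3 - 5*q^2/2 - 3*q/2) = 2*(-q^2 - 3*q + 10)/(q*(-2*q^2 + 5*q + 3))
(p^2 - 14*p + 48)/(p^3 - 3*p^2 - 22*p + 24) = (p - 8)/(p^2 + 3*p - 4)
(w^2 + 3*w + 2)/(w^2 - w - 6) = (w + 1)/(w - 3)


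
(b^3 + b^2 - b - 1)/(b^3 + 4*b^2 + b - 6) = (b^2 + 2*b + 1)/(b^2 + 5*b + 6)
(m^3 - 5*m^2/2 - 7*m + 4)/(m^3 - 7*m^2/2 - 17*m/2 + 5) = (m - 4)/(m - 5)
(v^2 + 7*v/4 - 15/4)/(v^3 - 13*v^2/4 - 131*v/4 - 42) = (4*v - 5)/(4*v^2 - 25*v - 56)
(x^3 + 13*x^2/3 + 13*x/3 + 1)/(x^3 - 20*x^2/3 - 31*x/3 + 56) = (3*x^2 + 4*x + 1)/(3*x^2 - 29*x + 56)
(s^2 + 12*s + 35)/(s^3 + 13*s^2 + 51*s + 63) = (s + 5)/(s^2 + 6*s + 9)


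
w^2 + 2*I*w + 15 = (w - 3*I)*(w + 5*I)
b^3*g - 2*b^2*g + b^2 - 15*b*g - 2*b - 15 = (b - 5)*(b + 3)*(b*g + 1)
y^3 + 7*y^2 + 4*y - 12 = (y - 1)*(y + 2)*(y + 6)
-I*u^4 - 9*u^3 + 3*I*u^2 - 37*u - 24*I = (u - 8*I)*(u - 3*I)*(u + I)*(-I*u + 1)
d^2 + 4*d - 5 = (d - 1)*(d + 5)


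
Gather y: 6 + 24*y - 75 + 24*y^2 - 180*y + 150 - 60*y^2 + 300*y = -36*y^2 + 144*y + 81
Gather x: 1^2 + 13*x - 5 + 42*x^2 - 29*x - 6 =42*x^2 - 16*x - 10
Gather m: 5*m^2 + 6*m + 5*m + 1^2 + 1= 5*m^2 + 11*m + 2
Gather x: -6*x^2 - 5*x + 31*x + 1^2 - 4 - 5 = -6*x^2 + 26*x - 8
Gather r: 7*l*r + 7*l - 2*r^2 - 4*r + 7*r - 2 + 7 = 7*l - 2*r^2 + r*(7*l + 3) + 5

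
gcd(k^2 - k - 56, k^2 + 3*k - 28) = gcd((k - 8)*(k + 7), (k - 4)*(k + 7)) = k + 7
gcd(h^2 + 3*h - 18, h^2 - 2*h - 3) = h - 3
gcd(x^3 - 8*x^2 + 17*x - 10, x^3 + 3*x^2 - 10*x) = x - 2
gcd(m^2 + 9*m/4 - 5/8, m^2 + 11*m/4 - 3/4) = m - 1/4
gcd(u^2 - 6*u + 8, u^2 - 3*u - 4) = u - 4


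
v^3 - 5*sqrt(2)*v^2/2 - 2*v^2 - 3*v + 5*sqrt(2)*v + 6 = (v - 2)*(v - 3*sqrt(2))*(v + sqrt(2)/2)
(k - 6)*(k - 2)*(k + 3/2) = k^3 - 13*k^2/2 + 18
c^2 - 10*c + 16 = (c - 8)*(c - 2)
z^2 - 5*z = z*(z - 5)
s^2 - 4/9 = (s - 2/3)*(s + 2/3)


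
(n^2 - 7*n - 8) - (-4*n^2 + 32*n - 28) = 5*n^2 - 39*n + 20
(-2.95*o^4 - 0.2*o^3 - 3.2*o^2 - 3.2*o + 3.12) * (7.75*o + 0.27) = -22.8625*o^5 - 2.3465*o^4 - 24.854*o^3 - 25.664*o^2 + 23.316*o + 0.8424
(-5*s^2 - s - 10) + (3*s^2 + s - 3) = -2*s^2 - 13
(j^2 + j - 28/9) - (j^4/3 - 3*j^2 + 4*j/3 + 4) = -j^4/3 + 4*j^2 - j/3 - 64/9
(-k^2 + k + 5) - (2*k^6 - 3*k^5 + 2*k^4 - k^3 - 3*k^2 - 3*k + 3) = -2*k^6 + 3*k^5 - 2*k^4 + k^3 + 2*k^2 + 4*k + 2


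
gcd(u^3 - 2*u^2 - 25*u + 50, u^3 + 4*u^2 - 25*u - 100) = u^2 - 25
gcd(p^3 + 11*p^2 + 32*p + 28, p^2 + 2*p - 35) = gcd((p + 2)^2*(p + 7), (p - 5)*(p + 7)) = p + 7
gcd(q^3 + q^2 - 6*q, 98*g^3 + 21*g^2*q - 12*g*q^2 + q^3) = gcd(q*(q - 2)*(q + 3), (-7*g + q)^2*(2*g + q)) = 1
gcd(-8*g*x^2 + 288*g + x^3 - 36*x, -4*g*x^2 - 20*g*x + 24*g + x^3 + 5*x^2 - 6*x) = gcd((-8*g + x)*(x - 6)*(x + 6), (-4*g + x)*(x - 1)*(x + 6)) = x + 6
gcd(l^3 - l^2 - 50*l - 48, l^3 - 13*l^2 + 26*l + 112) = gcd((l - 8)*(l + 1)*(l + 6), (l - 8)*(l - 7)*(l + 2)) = l - 8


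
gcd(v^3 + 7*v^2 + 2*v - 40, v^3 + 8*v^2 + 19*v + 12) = v + 4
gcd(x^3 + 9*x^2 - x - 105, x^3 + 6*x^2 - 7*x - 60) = x^2 + 2*x - 15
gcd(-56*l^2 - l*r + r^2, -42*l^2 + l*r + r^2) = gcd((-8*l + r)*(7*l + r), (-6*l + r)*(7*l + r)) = 7*l + r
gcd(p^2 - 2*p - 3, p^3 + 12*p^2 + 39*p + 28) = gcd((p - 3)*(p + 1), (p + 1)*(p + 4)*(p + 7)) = p + 1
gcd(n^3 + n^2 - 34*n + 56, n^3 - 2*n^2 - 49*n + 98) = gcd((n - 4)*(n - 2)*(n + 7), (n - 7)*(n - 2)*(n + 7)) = n^2 + 5*n - 14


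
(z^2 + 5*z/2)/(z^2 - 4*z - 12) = z*(2*z + 5)/(2*(z^2 - 4*z - 12))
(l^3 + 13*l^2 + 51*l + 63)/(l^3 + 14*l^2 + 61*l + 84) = (l + 3)/(l + 4)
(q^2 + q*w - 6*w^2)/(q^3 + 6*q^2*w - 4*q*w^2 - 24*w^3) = (q + 3*w)/(q^2 + 8*q*w + 12*w^2)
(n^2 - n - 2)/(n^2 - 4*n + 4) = (n + 1)/(n - 2)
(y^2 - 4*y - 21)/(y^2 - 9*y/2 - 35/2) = 2*(y + 3)/(2*y + 5)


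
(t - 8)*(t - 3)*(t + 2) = t^3 - 9*t^2 + 2*t + 48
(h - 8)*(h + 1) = h^2 - 7*h - 8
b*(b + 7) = b^2 + 7*b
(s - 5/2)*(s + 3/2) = s^2 - s - 15/4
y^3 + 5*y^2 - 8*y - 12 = (y - 2)*(y + 1)*(y + 6)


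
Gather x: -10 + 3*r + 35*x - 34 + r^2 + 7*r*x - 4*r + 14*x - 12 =r^2 - r + x*(7*r + 49) - 56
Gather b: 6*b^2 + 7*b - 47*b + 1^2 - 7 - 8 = 6*b^2 - 40*b - 14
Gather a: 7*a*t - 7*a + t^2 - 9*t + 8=a*(7*t - 7) + t^2 - 9*t + 8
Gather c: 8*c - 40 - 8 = 8*c - 48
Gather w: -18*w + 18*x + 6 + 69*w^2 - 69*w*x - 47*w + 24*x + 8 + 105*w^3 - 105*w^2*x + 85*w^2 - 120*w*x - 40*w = 105*w^3 + w^2*(154 - 105*x) + w*(-189*x - 105) + 42*x + 14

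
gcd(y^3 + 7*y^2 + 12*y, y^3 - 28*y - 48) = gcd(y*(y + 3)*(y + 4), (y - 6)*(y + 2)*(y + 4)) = y + 4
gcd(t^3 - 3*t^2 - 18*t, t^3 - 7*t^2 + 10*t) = t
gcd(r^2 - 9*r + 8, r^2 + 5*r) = 1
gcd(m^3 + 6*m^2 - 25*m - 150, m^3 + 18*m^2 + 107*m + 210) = m^2 + 11*m + 30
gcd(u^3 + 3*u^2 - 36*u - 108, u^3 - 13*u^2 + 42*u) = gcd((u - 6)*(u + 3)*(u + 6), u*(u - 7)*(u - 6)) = u - 6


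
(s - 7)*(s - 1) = s^2 - 8*s + 7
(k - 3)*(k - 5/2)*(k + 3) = k^3 - 5*k^2/2 - 9*k + 45/2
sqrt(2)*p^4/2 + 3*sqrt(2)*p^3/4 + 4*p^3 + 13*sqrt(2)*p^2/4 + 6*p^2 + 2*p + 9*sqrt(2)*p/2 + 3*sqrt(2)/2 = (p + 1/2)*(p + 1)*(p + 3*sqrt(2))*(sqrt(2)*p/2 + 1)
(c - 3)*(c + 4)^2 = c^3 + 5*c^2 - 8*c - 48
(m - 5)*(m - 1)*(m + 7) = m^3 + m^2 - 37*m + 35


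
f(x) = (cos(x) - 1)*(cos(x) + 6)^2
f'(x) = -2*(cos(x) - 1)*(cos(x) + 6)*sin(x) - (cos(x) + 6)^2*sin(x)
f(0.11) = -0.30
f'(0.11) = -5.36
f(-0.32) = -2.45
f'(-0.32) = 14.97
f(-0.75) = -12.16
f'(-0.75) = 28.43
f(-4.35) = -43.17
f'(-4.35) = -15.50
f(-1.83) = -41.45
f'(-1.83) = 17.94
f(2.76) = -49.60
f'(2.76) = -2.30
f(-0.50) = -5.79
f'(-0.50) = 21.87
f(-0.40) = -3.78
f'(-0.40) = 18.23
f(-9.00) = -49.49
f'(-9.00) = 2.66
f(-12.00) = -7.31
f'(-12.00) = -23.99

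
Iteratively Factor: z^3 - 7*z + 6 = (z + 3)*(z^2 - 3*z + 2) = (z - 1)*(z + 3)*(z - 2)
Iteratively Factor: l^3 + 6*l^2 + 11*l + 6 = (l + 2)*(l^2 + 4*l + 3) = (l + 1)*(l + 2)*(l + 3)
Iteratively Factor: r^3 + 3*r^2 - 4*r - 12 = (r + 3)*(r^2 - 4) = (r - 2)*(r + 3)*(r + 2)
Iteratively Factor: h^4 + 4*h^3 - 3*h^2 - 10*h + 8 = (h + 4)*(h^3 - 3*h + 2) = (h + 2)*(h + 4)*(h^2 - 2*h + 1) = (h - 1)*(h + 2)*(h + 4)*(h - 1)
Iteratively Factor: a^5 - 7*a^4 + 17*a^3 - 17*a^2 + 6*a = (a)*(a^4 - 7*a^3 + 17*a^2 - 17*a + 6) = a*(a - 1)*(a^3 - 6*a^2 + 11*a - 6) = a*(a - 2)*(a - 1)*(a^2 - 4*a + 3) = a*(a - 3)*(a - 2)*(a - 1)*(a - 1)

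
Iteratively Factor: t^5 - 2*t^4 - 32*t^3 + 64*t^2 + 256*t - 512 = (t - 2)*(t^4 - 32*t^2 + 256) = (t - 2)*(t + 4)*(t^3 - 4*t^2 - 16*t + 64) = (t - 2)*(t + 4)^2*(t^2 - 8*t + 16) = (t - 4)*(t - 2)*(t + 4)^2*(t - 4)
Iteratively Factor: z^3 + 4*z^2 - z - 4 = (z + 4)*(z^2 - 1) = (z + 1)*(z + 4)*(z - 1)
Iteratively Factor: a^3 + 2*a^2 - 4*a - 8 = (a + 2)*(a^2 - 4) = (a - 2)*(a + 2)*(a + 2)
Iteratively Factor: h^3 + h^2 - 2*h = (h)*(h^2 + h - 2) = h*(h + 2)*(h - 1)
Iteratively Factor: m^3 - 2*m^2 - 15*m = (m)*(m^2 - 2*m - 15) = m*(m + 3)*(m - 5)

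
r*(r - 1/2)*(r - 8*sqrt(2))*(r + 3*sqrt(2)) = r^4 - 5*sqrt(2)*r^3 - r^3/2 - 48*r^2 + 5*sqrt(2)*r^2/2 + 24*r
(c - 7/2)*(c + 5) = c^2 + 3*c/2 - 35/2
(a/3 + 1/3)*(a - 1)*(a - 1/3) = a^3/3 - a^2/9 - a/3 + 1/9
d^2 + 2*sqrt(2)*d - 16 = (d - 2*sqrt(2))*(d + 4*sqrt(2))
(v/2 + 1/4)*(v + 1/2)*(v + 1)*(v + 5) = v^4/2 + 7*v^3/2 + 45*v^2/8 + 13*v/4 + 5/8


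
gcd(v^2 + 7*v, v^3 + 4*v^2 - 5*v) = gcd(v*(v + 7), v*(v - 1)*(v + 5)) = v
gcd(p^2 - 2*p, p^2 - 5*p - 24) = 1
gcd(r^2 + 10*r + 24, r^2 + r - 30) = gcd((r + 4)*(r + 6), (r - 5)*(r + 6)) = r + 6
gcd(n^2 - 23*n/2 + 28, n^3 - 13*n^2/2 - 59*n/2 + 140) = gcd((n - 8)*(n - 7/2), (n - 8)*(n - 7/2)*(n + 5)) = n^2 - 23*n/2 + 28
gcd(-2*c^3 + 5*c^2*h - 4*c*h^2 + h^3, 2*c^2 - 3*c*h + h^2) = 2*c^2 - 3*c*h + h^2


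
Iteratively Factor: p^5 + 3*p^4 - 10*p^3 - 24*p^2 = (p)*(p^4 + 3*p^3 - 10*p^2 - 24*p) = p*(p + 4)*(p^3 - p^2 - 6*p) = p^2*(p + 4)*(p^2 - p - 6) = p^2*(p - 3)*(p + 4)*(p + 2)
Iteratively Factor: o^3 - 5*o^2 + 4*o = (o)*(o^2 - 5*o + 4) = o*(o - 4)*(o - 1)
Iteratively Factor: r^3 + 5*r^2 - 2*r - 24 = (r - 2)*(r^2 + 7*r + 12) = (r - 2)*(r + 4)*(r + 3)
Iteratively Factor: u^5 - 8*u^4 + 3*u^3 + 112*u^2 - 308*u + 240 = (u - 5)*(u^4 - 3*u^3 - 12*u^2 + 52*u - 48) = (u - 5)*(u - 2)*(u^3 - u^2 - 14*u + 24) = (u - 5)*(u - 2)^2*(u^2 + u - 12) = (u - 5)*(u - 3)*(u - 2)^2*(u + 4)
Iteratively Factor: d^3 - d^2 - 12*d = (d + 3)*(d^2 - 4*d) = (d - 4)*(d + 3)*(d)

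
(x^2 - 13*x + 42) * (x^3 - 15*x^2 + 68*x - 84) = x^5 - 28*x^4 + 305*x^3 - 1598*x^2 + 3948*x - 3528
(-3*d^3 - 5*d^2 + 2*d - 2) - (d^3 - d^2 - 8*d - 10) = -4*d^3 - 4*d^2 + 10*d + 8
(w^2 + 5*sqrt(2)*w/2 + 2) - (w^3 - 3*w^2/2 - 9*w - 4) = -w^3 + 5*w^2/2 + 5*sqrt(2)*w/2 + 9*w + 6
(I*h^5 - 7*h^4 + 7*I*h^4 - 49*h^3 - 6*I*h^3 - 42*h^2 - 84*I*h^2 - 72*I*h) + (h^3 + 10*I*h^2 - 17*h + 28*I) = I*h^5 - 7*h^4 + 7*I*h^4 - 48*h^3 - 6*I*h^3 - 42*h^2 - 74*I*h^2 - 17*h - 72*I*h + 28*I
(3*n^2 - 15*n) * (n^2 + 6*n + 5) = 3*n^4 + 3*n^3 - 75*n^2 - 75*n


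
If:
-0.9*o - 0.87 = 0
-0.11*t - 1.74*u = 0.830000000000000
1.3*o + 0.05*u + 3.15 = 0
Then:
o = -0.97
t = 591.44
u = -37.87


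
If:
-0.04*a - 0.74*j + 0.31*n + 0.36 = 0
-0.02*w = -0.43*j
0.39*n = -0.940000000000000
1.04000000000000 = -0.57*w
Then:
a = -8.11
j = -0.08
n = -2.41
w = -1.82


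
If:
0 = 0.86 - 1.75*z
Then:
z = 0.49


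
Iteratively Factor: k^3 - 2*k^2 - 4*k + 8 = (k + 2)*(k^2 - 4*k + 4) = (k - 2)*(k + 2)*(k - 2)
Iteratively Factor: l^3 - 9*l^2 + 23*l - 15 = (l - 5)*(l^2 - 4*l + 3) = (l - 5)*(l - 1)*(l - 3)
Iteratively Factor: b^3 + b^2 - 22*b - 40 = (b - 5)*(b^2 + 6*b + 8) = (b - 5)*(b + 4)*(b + 2)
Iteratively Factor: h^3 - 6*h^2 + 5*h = (h)*(h^2 - 6*h + 5) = h*(h - 1)*(h - 5)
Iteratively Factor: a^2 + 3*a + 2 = (a + 1)*(a + 2)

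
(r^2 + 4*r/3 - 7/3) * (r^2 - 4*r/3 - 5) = r^4 - 82*r^2/9 - 32*r/9 + 35/3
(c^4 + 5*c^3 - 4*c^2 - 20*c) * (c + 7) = c^5 + 12*c^4 + 31*c^3 - 48*c^2 - 140*c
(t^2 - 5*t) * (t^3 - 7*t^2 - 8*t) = t^5 - 12*t^4 + 27*t^3 + 40*t^2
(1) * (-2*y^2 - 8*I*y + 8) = -2*y^2 - 8*I*y + 8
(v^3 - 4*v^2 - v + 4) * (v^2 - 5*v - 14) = v^5 - 9*v^4 + 5*v^3 + 65*v^2 - 6*v - 56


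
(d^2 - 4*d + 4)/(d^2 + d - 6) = (d - 2)/(d + 3)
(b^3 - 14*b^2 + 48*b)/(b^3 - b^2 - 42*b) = (-b^2 + 14*b - 48)/(-b^2 + b + 42)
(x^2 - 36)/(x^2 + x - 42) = (x + 6)/(x + 7)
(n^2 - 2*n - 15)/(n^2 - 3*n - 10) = (n + 3)/(n + 2)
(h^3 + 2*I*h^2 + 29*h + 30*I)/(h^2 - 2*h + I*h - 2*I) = (h^2 + I*h + 30)/(h - 2)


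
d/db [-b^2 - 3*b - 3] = -2*b - 3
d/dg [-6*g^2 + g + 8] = 1 - 12*g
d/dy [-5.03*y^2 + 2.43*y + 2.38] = 2.43 - 10.06*y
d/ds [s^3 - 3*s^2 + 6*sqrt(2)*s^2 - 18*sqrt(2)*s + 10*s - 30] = 3*s^2 - 6*s + 12*sqrt(2)*s - 18*sqrt(2) + 10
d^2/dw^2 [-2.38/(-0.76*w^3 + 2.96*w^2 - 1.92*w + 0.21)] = ((14.0896 - 10.8528*w)*(0.76*w^3 - 2.96*w^2 + 1.92*w - 0.21) + 2.38*(2.28*w^2 - 5.92*w + 1.92)*(4.56*w^2 - 11.84*w + 3.84))/(0.76*w^3 - 2.96*w^2 + 1.92*w - 0.21)^3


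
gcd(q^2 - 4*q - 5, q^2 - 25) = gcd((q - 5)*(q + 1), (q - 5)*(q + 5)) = q - 5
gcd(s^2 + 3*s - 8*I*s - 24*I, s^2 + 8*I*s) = 1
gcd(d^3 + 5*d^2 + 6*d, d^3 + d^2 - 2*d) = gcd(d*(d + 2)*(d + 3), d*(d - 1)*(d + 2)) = d^2 + 2*d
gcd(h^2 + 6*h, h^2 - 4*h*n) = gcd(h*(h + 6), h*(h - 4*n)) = h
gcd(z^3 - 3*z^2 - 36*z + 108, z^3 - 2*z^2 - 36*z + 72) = z^2 - 36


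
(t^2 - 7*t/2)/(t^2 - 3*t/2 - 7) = t/(t + 2)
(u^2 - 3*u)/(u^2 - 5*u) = (u - 3)/(u - 5)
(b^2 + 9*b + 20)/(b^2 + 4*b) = (b + 5)/b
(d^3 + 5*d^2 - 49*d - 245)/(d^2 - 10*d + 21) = (d^2 + 12*d + 35)/(d - 3)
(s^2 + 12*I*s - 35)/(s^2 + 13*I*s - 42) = (s + 5*I)/(s + 6*I)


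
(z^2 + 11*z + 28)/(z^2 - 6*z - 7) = (z^2 + 11*z + 28)/(z^2 - 6*z - 7)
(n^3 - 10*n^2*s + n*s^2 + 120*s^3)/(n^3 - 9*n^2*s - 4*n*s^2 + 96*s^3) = (-n + 5*s)/(-n + 4*s)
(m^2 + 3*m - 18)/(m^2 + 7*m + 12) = (m^2 + 3*m - 18)/(m^2 + 7*m + 12)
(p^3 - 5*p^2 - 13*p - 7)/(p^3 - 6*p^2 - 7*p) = (p + 1)/p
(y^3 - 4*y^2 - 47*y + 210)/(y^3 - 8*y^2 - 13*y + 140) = (y^2 + y - 42)/(y^2 - 3*y - 28)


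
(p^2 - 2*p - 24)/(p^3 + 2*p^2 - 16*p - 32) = (p - 6)/(p^2 - 2*p - 8)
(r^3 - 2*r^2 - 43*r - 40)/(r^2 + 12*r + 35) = (r^2 - 7*r - 8)/(r + 7)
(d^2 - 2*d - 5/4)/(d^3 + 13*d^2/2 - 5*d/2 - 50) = (d + 1/2)/(d^2 + 9*d + 20)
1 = 1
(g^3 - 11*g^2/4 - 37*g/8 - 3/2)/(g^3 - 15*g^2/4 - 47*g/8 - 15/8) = (g - 4)/(g - 5)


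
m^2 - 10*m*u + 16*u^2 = (m - 8*u)*(m - 2*u)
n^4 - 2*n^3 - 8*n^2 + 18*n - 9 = (n - 3)*(n - 1)^2*(n + 3)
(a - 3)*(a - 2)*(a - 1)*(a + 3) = a^4 - 3*a^3 - 7*a^2 + 27*a - 18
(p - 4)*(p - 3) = p^2 - 7*p + 12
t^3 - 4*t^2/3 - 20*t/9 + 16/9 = (t - 2)*(t - 2/3)*(t + 4/3)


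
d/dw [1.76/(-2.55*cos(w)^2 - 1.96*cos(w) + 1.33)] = -(8.976*cos(w) + 3.4496)*sin(w)/(2.55*cos(w)^2 + 1.96*cos(w) - 1.33)^2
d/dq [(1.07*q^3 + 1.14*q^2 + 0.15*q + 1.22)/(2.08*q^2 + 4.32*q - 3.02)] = (2.2256*q^4 + 9.2448*q^3 - 5.0814*q^2 - 11.9608*q - 5.7234)/(4.3264*q^4 + 17.9712*q^3 + 6.0992*q^2 - 26.0928*q + 9.1204)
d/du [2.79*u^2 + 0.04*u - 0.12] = 5.58*u + 0.04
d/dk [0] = 0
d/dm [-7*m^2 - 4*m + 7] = -14*m - 4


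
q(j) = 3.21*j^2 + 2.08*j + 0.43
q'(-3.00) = -17.18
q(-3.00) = 23.08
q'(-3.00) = -17.18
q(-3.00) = 23.08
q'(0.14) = 2.98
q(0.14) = 0.78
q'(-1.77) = -9.28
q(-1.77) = 6.81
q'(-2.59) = -14.55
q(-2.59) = 16.58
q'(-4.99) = -29.96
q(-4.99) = 69.98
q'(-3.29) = -19.04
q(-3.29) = 28.33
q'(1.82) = 13.76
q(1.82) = 14.85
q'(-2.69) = -15.19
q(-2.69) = 18.06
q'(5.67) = 38.48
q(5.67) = 115.42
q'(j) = 6.42*j + 2.08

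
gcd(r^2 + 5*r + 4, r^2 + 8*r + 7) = r + 1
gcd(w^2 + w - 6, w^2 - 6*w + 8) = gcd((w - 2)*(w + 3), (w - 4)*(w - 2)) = w - 2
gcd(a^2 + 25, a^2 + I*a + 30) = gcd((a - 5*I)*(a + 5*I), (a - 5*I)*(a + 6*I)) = a - 5*I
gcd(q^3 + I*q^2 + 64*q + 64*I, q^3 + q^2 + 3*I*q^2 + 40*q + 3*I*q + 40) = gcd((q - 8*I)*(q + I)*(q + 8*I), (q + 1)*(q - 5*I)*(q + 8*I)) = q + 8*I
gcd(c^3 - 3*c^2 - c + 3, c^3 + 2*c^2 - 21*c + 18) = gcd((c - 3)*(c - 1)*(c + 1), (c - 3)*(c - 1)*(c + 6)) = c^2 - 4*c + 3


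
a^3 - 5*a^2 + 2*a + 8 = (a - 4)*(a - 2)*(a + 1)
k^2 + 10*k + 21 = (k + 3)*(k + 7)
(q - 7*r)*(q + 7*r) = q^2 - 49*r^2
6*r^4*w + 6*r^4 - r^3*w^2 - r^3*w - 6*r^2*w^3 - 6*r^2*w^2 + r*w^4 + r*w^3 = (-6*r + w)*(-r + w)*(r + w)*(r*w + r)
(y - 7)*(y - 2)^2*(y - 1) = y^4 - 12*y^3 + 43*y^2 - 60*y + 28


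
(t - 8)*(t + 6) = t^2 - 2*t - 48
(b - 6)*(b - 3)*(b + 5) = b^3 - 4*b^2 - 27*b + 90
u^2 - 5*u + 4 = (u - 4)*(u - 1)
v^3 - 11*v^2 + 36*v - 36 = (v - 6)*(v - 3)*(v - 2)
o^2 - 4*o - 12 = (o - 6)*(o + 2)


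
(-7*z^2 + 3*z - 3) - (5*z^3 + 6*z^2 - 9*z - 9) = -5*z^3 - 13*z^2 + 12*z + 6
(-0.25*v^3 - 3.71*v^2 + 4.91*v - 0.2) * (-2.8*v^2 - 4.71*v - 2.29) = 0.7*v^5 + 11.5655*v^4 + 4.2986*v^3 - 14.0702*v^2 - 10.3019*v + 0.458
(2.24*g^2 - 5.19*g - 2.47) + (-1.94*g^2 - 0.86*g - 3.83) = 0.3*g^2 - 6.05*g - 6.3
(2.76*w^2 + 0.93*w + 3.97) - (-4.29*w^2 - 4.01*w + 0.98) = 7.05*w^2 + 4.94*w + 2.99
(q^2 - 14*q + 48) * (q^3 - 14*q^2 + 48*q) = q^5 - 28*q^4 + 292*q^3 - 1344*q^2 + 2304*q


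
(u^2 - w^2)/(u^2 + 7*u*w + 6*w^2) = (u - w)/(u + 6*w)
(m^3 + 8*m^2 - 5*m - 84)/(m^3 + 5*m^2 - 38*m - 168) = (m - 3)/(m - 6)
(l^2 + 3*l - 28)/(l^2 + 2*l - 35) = (l - 4)/(l - 5)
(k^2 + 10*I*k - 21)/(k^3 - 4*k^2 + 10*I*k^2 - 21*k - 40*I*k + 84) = 1/(k - 4)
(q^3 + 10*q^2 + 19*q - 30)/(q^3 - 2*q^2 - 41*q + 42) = (q + 5)/(q - 7)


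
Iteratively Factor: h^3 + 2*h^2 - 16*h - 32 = (h + 2)*(h^2 - 16) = (h - 4)*(h + 2)*(h + 4)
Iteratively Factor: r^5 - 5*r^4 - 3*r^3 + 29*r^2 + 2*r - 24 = (r - 1)*(r^4 - 4*r^3 - 7*r^2 + 22*r + 24) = (r - 1)*(r + 1)*(r^3 - 5*r^2 - 2*r + 24) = (r - 3)*(r - 1)*(r + 1)*(r^2 - 2*r - 8) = (r - 4)*(r - 3)*(r - 1)*(r + 1)*(r + 2)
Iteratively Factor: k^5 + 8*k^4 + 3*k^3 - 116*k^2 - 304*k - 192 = (k + 4)*(k^4 + 4*k^3 - 13*k^2 - 64*k - 48) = (k + 1)*(k + 4)*(k^3 + 3*k^2 - 16*k - 48) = (k - 4)*(k + 1)*(k + 4)*(k^2 + 7*k + 12) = (k - 4)*(k + 1)*(k + 3)*(k + 4)*(k + 4)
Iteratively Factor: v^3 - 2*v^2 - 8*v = (v + 2)*(v^2 - 4*v) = (v - 4)*(v + 2)*(v)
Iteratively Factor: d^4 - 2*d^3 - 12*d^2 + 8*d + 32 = (d + 2)*(d^3 - 4*d^2 - 4*d + 16) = (d - 2)*(d + 2)*(d^2 - 2*d - 8) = (d - 2)*(d + 2)^2*(d - 4)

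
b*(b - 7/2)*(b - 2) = b^3 - 11*b^2/2 + 7*b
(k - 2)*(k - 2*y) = k^2 - 2*k*y - 2*k + 4*y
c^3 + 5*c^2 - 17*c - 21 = (c - 3)*(c + 1)*(c + 7)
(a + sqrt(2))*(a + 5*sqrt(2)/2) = a^2 + 7*sqrt(2)*a/2 + 5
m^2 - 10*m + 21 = (m - 7)*(m - 3)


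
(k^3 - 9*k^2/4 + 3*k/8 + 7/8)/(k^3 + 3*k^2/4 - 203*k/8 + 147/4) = (2*k^2 - k - 1)/(2*k^2 + 5*k - 42)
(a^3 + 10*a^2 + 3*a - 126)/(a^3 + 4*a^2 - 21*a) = (a + 6)/a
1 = 1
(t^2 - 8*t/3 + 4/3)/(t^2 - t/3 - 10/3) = (3*t - 2)/(3*t + 5)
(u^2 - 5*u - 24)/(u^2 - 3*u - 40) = (u + 3)/(u + 5)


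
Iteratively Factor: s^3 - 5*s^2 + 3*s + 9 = (s + 1)*(s^2 - 6*s + 9) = (s - 3)*(s + 1)*(s - 3)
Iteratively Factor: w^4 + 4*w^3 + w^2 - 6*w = (w - 1)*(w^3 + 5*w^2 + 6*w) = w*(w - 1)*(w^2 + 5*w + 6) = w*(w - 1)*(w + 2)*(w + 3)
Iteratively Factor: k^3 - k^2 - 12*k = (k + 3)*(k^2 - 4*k) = (k - 4)*(k + 3)*(k)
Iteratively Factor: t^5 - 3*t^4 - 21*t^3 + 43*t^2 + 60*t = (t + 1)*(t^4 - 4*t^3 - 17*t^2 + 60*t) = (t - 5)*(t + 1)*(t^3 + t^2 - 12*t) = (t - 5)*(t - 3)*(t + 1)*(t^2 + 4*t) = (t - 5)*(t - 3)*(t + 1)*(t + 4)*(t)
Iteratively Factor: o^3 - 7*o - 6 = (o - 3)*(o^2 + 3*o + 2) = (o - 3)*(o + 2)*(o + 1)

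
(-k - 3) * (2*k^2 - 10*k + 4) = -2*k^3 + 4*k^2 + 26*k - 12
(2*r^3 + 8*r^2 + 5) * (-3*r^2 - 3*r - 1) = -6*r^5 - 30*r^4 - 26*r^3 - 23*r^2 - 15*r - 5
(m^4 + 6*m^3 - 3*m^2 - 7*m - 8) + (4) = m^4 + 6*m^3 - 3*m^2 - 7*m - 4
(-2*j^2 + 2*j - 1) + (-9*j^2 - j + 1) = -11*j^2 + j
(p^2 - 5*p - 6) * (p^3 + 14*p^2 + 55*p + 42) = p^5 + 9*p^4 - 21*p^3 - 317*p^2 - 540*p - 252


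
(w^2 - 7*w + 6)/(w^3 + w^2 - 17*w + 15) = (w - 6)/(w^2 + 2*w - 15)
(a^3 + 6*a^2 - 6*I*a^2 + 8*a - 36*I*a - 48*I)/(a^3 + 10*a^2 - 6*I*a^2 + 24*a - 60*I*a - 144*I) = (a + 2)/(a + 6)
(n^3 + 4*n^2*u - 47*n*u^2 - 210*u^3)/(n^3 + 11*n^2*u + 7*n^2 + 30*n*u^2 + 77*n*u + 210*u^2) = (n - 7*u)/(n + 7)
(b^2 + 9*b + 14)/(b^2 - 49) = (b + 2)/(b - 7)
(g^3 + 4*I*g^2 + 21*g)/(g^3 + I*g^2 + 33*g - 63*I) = g/(g - 3*I)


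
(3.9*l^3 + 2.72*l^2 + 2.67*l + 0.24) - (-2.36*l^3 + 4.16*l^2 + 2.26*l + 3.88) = 6.26*l^3 - 1.44*l^2 + 0.41*l - 3.64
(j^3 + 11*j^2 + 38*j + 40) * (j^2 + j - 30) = j^5 + 12*j^4 + 19*j^3 - 252*j^2 - 1100*j - 1200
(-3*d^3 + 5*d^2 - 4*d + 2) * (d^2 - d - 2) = -3*d^5 + 8*d^4 - 3*d^3 - 4*d^2 + 6*d - 4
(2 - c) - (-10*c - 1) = 9*c + 3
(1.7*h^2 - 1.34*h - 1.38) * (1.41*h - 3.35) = 2.397*h^3 - 7.5844*h^2 + 2.5432*h + 4.623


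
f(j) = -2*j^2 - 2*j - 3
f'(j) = -4*j - 2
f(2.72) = -23.24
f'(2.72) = -12.88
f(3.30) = -31.38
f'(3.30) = -15.20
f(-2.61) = -11.40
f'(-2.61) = 8.44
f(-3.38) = -19.09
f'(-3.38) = 11.52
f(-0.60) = -2.52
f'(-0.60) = 0.40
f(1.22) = -8.42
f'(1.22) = -6.88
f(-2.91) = -14.12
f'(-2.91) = 9.64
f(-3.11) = -16.12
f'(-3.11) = 10.44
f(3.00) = -27.00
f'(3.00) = -14.00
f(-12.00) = -267.00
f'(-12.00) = 46.00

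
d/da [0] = 0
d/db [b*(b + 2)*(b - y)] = b*(b + 2) + b*(b - y) + (b + 2)*(b - y)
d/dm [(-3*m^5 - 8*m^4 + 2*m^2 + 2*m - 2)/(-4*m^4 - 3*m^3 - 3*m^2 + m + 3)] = (12*m^8 + 18*m^7 + 51*m^6 + 52*m^5 - 39*m^4 - 116*m^3 - 10*m^2 + 8)/(16*m^8 + 24*m^7 + 33*m^6 + 10*m^5 - 21*m^4 - 24*m^3 - 17*m^2 + 6*m + 9)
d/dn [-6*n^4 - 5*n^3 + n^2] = n*(-24*n^2 - 15*n + 2)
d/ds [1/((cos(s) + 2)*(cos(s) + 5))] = (2*cos(s) + 7)*sin(s)/((cos(s) + 2)^2*(cos(s) + 5)^2)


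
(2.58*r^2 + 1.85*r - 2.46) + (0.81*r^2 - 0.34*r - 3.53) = 3.39*r^2 + 1.51*r - 5.99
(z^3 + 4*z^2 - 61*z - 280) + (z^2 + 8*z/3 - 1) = z^3 + 5*z^2 - 175*z/3 - 281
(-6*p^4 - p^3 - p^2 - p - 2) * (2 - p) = 6*p^5 - 11*p^4 - p^3 - p^2 - 4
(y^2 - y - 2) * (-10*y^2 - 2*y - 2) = -10*y^4 + 8*y^3 + 20*y^2 + 6*y + 4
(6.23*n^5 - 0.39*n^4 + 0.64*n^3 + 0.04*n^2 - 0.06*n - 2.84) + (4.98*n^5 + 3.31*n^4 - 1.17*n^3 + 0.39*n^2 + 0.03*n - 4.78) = 11.21*n^5 + 2.92*n^4 - 0.53*n^3 + 0.43*n^2 - 0.03*n - 7.62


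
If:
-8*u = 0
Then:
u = 0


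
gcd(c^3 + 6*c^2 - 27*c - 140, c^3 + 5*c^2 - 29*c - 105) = c^2 + 2*c - 35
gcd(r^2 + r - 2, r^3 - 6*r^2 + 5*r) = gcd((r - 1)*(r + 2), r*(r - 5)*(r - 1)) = r - 1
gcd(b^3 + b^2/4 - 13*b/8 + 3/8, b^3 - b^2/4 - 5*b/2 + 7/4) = b - 1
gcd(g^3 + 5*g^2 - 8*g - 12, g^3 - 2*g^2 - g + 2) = g^2 - g - 2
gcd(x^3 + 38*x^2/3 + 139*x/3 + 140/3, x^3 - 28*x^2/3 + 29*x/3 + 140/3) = x + 5/3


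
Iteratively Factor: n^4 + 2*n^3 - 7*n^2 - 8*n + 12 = (n - 1)*(n^3 + 3*n^2 - 4*n - 12) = (n - 1)*(n + 3)*(n^2 - 4) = (n - 1)*(n + 2)*(n + 3)*(n - 2)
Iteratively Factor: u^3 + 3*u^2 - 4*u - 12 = (u + 3)*(u^2 - 4) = (u + 2)*(u + 3)*(u - 2)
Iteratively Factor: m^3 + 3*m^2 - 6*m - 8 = (m + 1)*(m^2 + 2*m - 8) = (m - 2)*(m + 1)*(m + 4)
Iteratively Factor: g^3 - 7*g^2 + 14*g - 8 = (g - 4)*(g^2 - 3*g + 2) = (g - 4)*(g - 2)*(g - 1)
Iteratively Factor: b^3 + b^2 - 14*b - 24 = (b + 2)*(b^2 - b - 12) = (b - 4)*(b + 2)*(b + 3)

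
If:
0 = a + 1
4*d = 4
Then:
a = -1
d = 1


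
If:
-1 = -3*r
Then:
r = 1/3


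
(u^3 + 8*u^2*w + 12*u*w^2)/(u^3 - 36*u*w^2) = (u + 2*w)/(u - 6*w)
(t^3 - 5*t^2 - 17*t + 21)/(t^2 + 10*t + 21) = (t^2 - 8*t + 7)/(t + 7)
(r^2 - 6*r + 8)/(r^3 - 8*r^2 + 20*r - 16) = 1/(r - 2)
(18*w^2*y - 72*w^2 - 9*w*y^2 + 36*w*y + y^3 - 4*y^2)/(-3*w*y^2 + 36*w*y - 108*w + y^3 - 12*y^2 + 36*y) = (-6*w*y + 24*w + y^2 - 4*y)/(y^2 - 12*y + 36)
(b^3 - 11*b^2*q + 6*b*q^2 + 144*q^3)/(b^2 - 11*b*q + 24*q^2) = (-b^2 + 3*b*q + 18*q^2)/(-b + 3*q)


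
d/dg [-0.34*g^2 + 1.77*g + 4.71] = 1.77 - 0.68*g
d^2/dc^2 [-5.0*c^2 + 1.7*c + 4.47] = -10.0000000000000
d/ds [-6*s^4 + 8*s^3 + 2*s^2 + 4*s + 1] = -24*s^3 + 24*s^2 + 4*s + 4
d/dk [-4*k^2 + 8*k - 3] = 8 - 8*k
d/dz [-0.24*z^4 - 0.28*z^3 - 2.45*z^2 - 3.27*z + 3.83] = -0.96*z^3 - 0.84*z^2 - 4.9*z - 3.27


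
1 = 1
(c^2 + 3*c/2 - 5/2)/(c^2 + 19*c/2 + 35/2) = (c - 1)/(c + 7)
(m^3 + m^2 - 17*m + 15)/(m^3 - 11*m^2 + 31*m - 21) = (m + 5)/(m - 7)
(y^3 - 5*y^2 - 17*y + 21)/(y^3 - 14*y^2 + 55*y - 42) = (y + 3)/(y - 6)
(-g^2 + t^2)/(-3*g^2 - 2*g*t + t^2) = (-g + t)/(-3*g + t)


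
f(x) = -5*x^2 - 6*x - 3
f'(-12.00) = 114.00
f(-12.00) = -651.00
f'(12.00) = -126.00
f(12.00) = -795.00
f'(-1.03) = 4.30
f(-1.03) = -2.12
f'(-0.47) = -1.30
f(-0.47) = -1.28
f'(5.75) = -63.50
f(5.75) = -202.81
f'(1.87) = -24.70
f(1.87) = -31.70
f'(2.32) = -29.20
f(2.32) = -43.83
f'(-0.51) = -0.90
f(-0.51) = -1.24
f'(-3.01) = 24.10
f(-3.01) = -30.24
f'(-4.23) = 36.30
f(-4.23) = -67.08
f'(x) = -10*x - 6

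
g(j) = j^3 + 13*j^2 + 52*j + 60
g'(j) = 3*j^2 + 26*j + 52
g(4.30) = 603.48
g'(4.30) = 219.27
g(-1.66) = 4.93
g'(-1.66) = 17.11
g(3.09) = 374.31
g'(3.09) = 160.98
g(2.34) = 265.68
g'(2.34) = 129.27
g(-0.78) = 26.87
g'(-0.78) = 33.55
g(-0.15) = 52.49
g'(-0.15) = 48.17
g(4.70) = 695.39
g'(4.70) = 240.47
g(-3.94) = -4.24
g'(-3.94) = -3.87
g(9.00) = 2310.00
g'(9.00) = 529.00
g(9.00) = 2310.00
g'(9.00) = 529.00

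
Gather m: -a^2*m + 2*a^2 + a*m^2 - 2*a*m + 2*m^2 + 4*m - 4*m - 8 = 2*a^2 + m^2*(a + 2) + m*(-a^2 - 2*a) - 8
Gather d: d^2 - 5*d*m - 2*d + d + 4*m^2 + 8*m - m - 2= d^2 + d*(-5*m - 1) + 4*m^2 + 7*m - 2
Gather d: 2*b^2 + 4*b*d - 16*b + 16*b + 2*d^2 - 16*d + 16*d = 2*b^2 + 4*b*d + 2*d^2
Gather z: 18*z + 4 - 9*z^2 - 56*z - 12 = -9*z^2 - 38*z - 8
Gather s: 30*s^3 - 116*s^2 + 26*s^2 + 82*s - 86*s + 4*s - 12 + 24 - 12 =30*s^3 - 90*s^2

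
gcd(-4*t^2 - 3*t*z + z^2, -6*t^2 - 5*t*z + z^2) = t + z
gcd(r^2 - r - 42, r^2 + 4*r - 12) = r + 6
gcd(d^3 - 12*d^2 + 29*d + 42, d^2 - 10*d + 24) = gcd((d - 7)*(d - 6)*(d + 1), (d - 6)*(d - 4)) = d - 6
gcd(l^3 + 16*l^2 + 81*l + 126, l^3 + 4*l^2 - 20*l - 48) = l + 6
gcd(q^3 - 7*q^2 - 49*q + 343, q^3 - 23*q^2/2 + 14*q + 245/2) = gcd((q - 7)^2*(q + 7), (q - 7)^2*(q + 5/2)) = q^2 - 14*q + 49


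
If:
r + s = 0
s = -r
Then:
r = -s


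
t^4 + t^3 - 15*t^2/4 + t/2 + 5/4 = (t - 1)^2*(t + 1/2)*(t + 5/2)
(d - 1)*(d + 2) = d^2 + d - 2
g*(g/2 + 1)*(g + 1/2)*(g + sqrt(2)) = g^4/2 + sqrt(2)*g^3/2 + 5*g^3/4 + g^2/2 + 5*sqrt(2)*g^2/4 + sqrt(2)*g/2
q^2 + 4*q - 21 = (q - 3)*(q + 7)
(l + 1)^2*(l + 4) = l^3 + 6*l^2 + 9*l + 4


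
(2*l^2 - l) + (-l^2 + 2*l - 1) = l^2 + l - 1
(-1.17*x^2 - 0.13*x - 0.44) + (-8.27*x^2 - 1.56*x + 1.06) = -9.44*x^2 - 1.69*x + 0.62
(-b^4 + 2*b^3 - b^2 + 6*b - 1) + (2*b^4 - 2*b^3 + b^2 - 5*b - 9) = b^4 + b - 10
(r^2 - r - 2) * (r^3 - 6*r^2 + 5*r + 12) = r^5 - 7*r^4 + 9*r^3 + 19*r^2 - 22*r - 24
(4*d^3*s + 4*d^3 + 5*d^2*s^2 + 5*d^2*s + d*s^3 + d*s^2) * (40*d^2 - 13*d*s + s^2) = 160*d^5*s + 160*d^5 + 148*d^4*s^2 + 148*d^4*s - 21*d^3*s^3 - 21*d^3*s^2 - 8*d^2*s^4 - 8*d^2*s^3 + d*s^5 + d*s^4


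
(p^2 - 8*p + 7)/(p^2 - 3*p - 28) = (p - 1)/(p + 4)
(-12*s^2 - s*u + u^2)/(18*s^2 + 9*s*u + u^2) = (-4*s + u)/(6*s + u)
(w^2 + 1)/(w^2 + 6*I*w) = (w^2 + 1)/(w*(w + 6*I))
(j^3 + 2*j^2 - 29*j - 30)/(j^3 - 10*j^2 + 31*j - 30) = (j^2 + 7*j + 6)/(j^2 - 5*j + 6)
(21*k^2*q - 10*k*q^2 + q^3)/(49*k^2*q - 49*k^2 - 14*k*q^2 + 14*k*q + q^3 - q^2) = q*(-3*k + q)/(-7*k*q + 7*k + q^2 - q)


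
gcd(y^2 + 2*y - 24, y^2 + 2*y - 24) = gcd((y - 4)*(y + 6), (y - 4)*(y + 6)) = y^2 + 2*y - 24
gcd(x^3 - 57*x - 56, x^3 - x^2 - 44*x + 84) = x + 7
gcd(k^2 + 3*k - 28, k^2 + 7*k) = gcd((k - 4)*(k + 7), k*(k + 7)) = k + 7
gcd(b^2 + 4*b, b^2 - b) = b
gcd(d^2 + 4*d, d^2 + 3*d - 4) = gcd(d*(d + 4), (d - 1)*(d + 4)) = d + 4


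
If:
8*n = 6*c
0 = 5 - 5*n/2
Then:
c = 8/3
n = 2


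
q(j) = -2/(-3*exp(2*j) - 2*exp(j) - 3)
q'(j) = -2*(6*exp(2*j) + 2*exp(j))/(-3*exp(2*j) - 2*exp(j) - 3)^2 = (-12*exp(j) - 4)*exp(j)/(3*exp(2*j) + 2*exp(j) + 3)^2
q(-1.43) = 0.55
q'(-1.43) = -0.12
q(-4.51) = 0.66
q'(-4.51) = -0.00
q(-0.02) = 0.26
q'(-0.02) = -0.25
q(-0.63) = 0.41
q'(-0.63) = -0.23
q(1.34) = 0.04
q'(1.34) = -0.06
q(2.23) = 0.01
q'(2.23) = -0.01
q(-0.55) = 0.39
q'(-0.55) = -0.24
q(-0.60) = 0.40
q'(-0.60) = -0.23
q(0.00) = 0.25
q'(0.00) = -0.25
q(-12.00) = 0.67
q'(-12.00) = 0.00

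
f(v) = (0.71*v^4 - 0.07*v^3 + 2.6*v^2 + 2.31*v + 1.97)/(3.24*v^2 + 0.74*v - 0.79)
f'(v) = (-6.48*v - 0.74)*(0.71*v^4 - 0.07*v^3 + 2.6*v^2 + 2.31*v + 1.97)/(3.24*v^2 + 0.74*v - 0.79)^2 + (2.84*v^3 - 0.21*v^2 + 5.2*v + 2.31)/(3.24*v^2 + 0.74*v - 0.79) = (4.6008*v^5 + 1.3494*v^4 - 2.3472*v^3 - 5.3945*v^2 - 16.8736*v - 3.2827)/(10.4976*v^4 + 4.7952*v^3 - 4.5716*v^2 - 1.1692*v + 0.6241)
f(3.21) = 3.12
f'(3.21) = 1.24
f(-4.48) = 5.52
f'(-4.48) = -2.04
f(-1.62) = 1.57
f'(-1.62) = -0.52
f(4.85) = 5.81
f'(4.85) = 2.02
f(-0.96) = 1.89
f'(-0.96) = 3.36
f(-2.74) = 2.63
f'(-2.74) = -1.26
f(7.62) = 13.13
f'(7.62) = 3.26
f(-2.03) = 1.87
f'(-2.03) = -0.88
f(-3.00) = 2.98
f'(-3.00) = -1.38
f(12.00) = 31.61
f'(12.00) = 5.18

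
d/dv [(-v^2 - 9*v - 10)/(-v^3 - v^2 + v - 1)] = (-v^4 - 18*v^3 - 40*v^2 - 18*v + 19)/(v^6 + 2*v^5 - v^4 + 3*v^2 - 2*v + 1)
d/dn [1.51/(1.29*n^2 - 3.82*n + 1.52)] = (5.7682 - 3.8958*n)/(1.29*n^2 - 3.82*n + 1.52)^2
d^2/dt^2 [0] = 0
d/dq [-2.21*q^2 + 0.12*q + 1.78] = 0.12 - 4.42*q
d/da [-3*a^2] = -6*a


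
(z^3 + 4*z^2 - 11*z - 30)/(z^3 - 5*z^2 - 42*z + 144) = (z^2 + 7*z + 10)/(z^2 - 2*z - 48)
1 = 1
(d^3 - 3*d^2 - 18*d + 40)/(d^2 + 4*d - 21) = (d^3 - 3*d^2 - 18*d + 40)/(d^2 + 4*d - 21)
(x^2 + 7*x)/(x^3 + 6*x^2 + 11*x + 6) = x*(x + 7)/(x^3 + 6*x^2 + 11*x + 6)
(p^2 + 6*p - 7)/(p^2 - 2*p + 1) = (p + 7)/(p - 1)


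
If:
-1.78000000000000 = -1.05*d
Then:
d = 1.70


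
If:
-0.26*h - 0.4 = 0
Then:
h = -1.54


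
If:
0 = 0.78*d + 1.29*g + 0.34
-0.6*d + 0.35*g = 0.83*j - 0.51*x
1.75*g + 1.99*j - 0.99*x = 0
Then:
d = 0.0774847037755559*x - 0.227161368949908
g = -0.0468512162363826*x - 0.12621250559618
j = 0.538688255484256*x + 0.110990896881063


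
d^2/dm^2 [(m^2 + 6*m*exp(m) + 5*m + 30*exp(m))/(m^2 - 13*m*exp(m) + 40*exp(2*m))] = (((m^2 + 6*m*exp(m) + 5*m + 30*exp(m))*(13*m*exp(m) - 160*exp(2*m) + 26*exp(m) - 2) + 2*(6*m*exp(m) + 2*m + 36*exp(m) + 5)*(13*m*exp(m) - 2*m - 80*exp(2*m) + 13*exp(m)))*(m^2 - 13*m*exp(m) + 40*exp(2*m)) + (m^2 - 13*m*exp(m) + 40*exp(2*m))^2*(6*m*exp(m) + 42*exp(m) + 2) + (2*m^2 + 12*m*exp(m) + 10*m + 60*exp(m))*(13*m*exp(m) - 2*m - 80*exp(2*m) + 13*exp(m))^2)/(m^2 - 13*m*exp(m) + 40*exp(2*m))^3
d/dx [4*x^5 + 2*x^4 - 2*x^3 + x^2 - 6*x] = 20*x^4 + 8*x^3 - 6*x^2 + 2*x - 6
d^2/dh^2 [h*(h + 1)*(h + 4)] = 6*h + 10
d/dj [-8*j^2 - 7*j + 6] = -16*j - 7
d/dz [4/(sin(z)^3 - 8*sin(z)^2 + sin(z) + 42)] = 4*(-3*sin(z)^2 + 16*sin(z) - 1)*cos(z)/(sin(z)^3 - 8*sin(z)^2 + sin(z) + 42)^2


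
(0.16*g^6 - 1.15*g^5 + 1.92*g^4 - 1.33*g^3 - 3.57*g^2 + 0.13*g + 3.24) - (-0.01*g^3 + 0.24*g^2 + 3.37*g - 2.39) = 0.16*g^6 - 1.15*g^5 + 1.92*g^4 - 1.32*g^3 - 3.81*g^2 - 3.24*g + 5.63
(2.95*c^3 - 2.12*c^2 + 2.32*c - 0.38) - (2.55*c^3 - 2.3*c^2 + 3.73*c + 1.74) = 0.4*c^3 + 0.18*c^2 - 1.41*c - 2.12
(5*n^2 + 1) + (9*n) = 5*n^2 + 9*n + 1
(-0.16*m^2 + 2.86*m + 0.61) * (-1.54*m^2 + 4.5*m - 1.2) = 0.2464*m^4 - 5.1244*m^3 + 12.1226*m^2 - 0.687*m - 0.732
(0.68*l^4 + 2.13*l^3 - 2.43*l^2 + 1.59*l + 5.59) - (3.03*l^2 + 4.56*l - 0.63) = 0.68*l^4 + 2.13*l^3 - 5.46*l^2 - 2.97*l + 6.22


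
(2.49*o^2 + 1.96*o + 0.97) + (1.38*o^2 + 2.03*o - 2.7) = 3.87*o^2 + 3.99*o - 1.73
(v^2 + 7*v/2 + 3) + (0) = v^2 + 7*v/2 + 3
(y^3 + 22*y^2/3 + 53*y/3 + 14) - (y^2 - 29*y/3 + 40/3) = y^3 + 19*y^2/3 + 82*y/3 + 2/3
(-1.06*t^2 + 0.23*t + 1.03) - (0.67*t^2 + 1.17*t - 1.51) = -1.73*t^2 - 0.94*t + 2.54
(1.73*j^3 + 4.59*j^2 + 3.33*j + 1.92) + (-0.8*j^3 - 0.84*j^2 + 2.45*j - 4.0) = 0.93*j^3 + 3.75*j^2 + 5.78*j - 2.08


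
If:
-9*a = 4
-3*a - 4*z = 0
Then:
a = -4/9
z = 1/3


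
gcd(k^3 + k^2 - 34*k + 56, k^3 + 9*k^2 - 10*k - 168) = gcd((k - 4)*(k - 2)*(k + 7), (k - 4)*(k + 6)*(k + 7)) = k^2 + 3*k - 28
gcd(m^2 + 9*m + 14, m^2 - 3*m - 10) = m + 2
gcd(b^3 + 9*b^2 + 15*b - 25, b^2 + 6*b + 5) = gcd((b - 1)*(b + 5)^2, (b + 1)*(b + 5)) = b + 5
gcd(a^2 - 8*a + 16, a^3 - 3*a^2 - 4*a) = a - 4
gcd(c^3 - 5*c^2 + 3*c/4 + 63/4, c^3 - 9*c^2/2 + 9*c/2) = c - 3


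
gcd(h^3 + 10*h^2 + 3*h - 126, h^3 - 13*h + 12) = h - 3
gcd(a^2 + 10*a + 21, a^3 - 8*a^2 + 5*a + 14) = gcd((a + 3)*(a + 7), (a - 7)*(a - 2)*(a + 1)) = 1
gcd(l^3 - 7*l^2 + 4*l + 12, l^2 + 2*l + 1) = l + 1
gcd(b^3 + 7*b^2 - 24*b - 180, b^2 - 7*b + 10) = b - 5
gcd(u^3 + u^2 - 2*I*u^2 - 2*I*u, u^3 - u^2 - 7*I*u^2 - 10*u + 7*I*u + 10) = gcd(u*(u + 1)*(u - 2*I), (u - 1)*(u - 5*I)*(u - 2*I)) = u - 2*I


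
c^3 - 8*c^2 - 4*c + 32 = (c - 8)*(c - 2)*(c + 2)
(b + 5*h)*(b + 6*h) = b^2 + 11*b*h + 30*h^2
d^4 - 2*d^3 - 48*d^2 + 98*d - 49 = (d - 7)*(d - 1)^2*(d + 7)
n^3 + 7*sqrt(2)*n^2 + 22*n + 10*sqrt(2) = (n + sqrt(2))^2*(n + 5*sqrt(2))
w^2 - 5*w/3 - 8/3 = (w - 8/3)*(w + 1)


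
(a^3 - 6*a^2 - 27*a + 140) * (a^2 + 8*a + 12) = a^5 + 2*a^4 - 63*a^3 - 148*a^2 + 796*a + 1680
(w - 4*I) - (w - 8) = 8 - 4*I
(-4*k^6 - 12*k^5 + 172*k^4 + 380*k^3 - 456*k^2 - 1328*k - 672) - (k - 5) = -4*k^6 - 12*k^5 + 172*k^4 + 380*k^3 - 456*k^2 - 1329*k - 667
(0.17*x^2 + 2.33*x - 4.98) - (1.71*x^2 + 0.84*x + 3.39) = -1.54*x^2 + 1.49*x - 8.37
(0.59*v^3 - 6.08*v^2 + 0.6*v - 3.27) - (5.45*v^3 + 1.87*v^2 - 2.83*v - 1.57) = -4.86*v^3 - 7.95*v^2 + 3.43*v - 1.7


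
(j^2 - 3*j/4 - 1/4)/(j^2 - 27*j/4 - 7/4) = (j - 1)/(j - 7)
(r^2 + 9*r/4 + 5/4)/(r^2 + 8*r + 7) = (r + 5/4)/(r + 7)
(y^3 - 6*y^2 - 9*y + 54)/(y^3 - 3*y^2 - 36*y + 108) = (y + 3)/(y + 6)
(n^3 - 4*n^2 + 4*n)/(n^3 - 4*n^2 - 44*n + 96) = n*(n - 2)/(n^2 - 2*n - 48)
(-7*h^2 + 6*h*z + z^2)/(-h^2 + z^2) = (7*h + z)/(h + z)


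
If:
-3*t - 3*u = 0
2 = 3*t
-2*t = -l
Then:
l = 4/3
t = 2/3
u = -2/3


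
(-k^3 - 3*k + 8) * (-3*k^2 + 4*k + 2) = 3*k^5 - 4*k^4 + 7*k^3 - 36*k^2 + 26*k + 16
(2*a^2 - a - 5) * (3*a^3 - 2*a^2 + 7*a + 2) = 6*a^5 - 7*a^4 + a^3 + 7*a^2 - 37*a - 10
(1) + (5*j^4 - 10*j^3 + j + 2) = 5*j^4 - 10*j^3 + j + 3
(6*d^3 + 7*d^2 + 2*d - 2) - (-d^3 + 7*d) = 7*d^3 + 7*d^2 - 5*d - 2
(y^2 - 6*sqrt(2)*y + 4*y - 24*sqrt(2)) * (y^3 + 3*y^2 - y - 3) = y^5 - 6*sqrt(2)*y^4 + 7*y^4 - 42*sqrt(2)*y^3 + 11*y^3 - 66*sqrt(2)*y^2 - 7*y^2 - 12*y + 42*sqrt(2)*y + 72*sqrt(2)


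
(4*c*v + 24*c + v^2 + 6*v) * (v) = 4*c*v^2 + 24*c*v + v^3 + 6*v^2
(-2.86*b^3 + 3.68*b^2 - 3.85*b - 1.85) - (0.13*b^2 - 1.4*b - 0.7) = -2.86*b^3 + 3.55*b^2 - 2.45*b - 1.15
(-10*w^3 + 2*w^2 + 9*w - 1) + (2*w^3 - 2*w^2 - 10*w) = -8*w^3 - w - 1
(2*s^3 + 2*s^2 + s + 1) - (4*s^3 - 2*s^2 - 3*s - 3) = -2*s^3 + 4*s^2 + 4*s + 4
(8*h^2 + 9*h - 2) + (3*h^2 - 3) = 11*h^2 + 9*h - 5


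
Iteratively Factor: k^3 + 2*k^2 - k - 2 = (k + 2)*(k^2 - 1) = (k - 1)*(k + 2)*(k + 1)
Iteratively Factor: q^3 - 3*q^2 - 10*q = (q)*(q^2 - 3*q - 10) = q*(q + 2)*(q - 5)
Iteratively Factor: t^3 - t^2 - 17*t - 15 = (t + 3)*(t^2 - 4*t - 5) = (t + 1)*(t + 3)*(t - 5)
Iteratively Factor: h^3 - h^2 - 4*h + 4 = (h - 2)*(h^2 + h - 2) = (h - 2)*(h - 1)*(h + 2)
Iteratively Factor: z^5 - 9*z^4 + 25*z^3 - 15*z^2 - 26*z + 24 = (z + 1)*(z^4 - 10*z^3 + 35*z^2 - 50*z + 24) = (z - 2)*(z + 1)*(z^3 - 8*z^2 + 19*z - 12) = (z - 4)*(z - 2)*(z + 1)*(z^2 - 4*z + 3) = (z - 4)*(z - 2)*(z - 1)*(z + 1)*(z - 3)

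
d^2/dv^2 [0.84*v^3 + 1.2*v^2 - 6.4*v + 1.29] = 5.04*v + 2.4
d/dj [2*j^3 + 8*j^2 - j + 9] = 6*j^2 + 16*j - 1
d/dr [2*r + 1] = 2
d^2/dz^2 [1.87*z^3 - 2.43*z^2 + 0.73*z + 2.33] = 11.22*z - 4.86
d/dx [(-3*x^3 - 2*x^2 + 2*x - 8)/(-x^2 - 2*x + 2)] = 3*(x^4 + 4*x^3 - 4*x^2 - 8*x - 4)/(x^4 + 4*x^3 - 8*x + 4)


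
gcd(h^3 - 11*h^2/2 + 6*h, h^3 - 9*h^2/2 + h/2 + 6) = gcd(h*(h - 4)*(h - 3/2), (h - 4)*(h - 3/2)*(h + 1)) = h^2 - 11*h/2 + 6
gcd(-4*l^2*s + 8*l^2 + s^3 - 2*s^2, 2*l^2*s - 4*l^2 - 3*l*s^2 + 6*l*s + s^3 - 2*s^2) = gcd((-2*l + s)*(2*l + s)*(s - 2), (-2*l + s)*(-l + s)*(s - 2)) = -2*l*s + 4*l + s^2 - 2*s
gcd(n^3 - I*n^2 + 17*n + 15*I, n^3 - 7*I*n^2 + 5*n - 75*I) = n^2 - 2*I*n + 15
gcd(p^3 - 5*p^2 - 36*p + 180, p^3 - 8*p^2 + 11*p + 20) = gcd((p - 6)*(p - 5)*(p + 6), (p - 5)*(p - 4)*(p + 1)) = p - 5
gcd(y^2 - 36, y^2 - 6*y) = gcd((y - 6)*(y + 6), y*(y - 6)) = y - 6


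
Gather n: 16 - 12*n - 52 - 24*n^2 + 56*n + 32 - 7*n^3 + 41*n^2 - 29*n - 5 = -7*n^3 + 17*n^2 + 15*n - 9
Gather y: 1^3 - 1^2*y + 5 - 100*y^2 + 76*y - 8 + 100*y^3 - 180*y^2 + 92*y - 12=100*y^3 - 280*y^2 + 167*y - 14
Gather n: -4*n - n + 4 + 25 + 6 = 35 - 5*n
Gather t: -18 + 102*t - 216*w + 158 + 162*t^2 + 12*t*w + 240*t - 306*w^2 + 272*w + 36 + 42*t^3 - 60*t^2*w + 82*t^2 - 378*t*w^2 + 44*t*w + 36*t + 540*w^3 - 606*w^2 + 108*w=42*t^3 + t^2*(244 - 60*w) + t*(-378*w^2 + 56*w + 378) + 540*w^3 - 912*w^2 + 164*w + 176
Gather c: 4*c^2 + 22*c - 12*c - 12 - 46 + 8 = 4*c^2 + 10*c - 50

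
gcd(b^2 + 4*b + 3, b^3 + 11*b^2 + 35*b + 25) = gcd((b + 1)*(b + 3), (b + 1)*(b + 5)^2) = b + 1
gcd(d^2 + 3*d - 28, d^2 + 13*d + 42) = d + 7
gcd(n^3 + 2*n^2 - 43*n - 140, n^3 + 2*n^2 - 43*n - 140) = n^3 + 2*n^2 - 43*n - 140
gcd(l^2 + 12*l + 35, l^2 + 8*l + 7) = l + 7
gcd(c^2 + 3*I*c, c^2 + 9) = c + 3*I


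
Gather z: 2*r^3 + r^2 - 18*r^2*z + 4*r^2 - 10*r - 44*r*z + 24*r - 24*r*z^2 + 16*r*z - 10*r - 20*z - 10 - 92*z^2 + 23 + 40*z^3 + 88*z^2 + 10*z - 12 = 2*r^3 + 5*r^2 + 4*r + 40*z^3 + z^2*(-24*r - 4) + z*(-18*r^2 - 28*r - 10) + 1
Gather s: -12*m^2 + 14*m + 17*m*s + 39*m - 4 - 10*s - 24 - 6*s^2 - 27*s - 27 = -12*m^2 + 53*m - 6*s^2 + s*(17*m - 37) - 55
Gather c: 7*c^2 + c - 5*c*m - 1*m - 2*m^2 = 7*c^2 + c*(1 - 5*m) - 2*m^2 - m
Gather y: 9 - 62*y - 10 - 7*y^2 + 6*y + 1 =-7*y^2 - 56*y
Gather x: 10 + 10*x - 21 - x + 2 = 9*x - 9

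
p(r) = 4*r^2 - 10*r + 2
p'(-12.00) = -106.00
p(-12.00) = 698.00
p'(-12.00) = -106.00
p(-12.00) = 698.00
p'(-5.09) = -50.72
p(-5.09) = 156.53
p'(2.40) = 9.20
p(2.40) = 1.04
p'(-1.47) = -21.76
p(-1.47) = 25.34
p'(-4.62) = -46.96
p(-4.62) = 133.58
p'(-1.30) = -20.40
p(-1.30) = 21.76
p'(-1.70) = -23.60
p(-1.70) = 30.56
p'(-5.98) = -57.84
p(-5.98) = 204.84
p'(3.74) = 19.92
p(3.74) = 20.55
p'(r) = 8*r - 10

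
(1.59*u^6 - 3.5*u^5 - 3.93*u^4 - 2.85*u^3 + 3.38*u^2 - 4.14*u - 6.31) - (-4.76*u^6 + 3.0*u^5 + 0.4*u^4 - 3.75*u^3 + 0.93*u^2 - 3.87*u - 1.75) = 6.35*u^6 - 6.5*u^5 - 4.33*u^4 + 0.9*u^3 + 2.45*u^2 - 0.27*u - 4.56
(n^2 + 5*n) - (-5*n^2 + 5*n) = 6*n^2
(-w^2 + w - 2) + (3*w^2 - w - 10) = 2*w^2 - 12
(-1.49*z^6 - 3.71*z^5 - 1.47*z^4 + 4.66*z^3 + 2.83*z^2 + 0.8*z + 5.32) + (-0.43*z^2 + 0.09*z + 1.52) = -1.49*z^6 - 3.71*z^5 - 1.47*z^4 + 4.66*z^3 + 2.4*z^2 + 0.89*z + 6.84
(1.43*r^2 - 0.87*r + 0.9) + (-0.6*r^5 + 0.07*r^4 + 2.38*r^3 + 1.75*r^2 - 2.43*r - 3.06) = -0.6*r^5 + 0.07*r^4 + 2.38*r^3 + 3.18*r^2 - 3.3*r - 2.16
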